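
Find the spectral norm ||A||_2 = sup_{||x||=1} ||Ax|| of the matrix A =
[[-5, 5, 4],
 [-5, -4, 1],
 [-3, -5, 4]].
||A||_2 ≈ 9.478 (= sqrt(largest eigenvalue of A^T A))

||A||_2 = sigma_max(A) = sqrt(lambda_max(A^T A)). Form the symmetric matrix M = A^T A =
[[59, 10, -37],
 [10, 66, -4],
 [-37, -4, 33]].
Its characteristic polynomial (trace, sum of principal 2x2 minors, determinant of M give the coefficients) is
  p(λ) = det(λ I - M) = λ^3 - 158λ^2 + 6534λ - 36864.
No integer candidate from the rational root theorem (±divisors of 36864) is a root, so the roots are irrational. The cubic discriminant is Δ = 16691884848 > 0, so there are three distinct real roots. p(6) = -3132 and p(7) = 1475 have opposite signs, so a root lies in (6, 7); Newton's method refines it to λ ≈ 6.6732. p(61) = 773 and p(62) = -780 have opposite signs, so a root lies in (61, 62); Newton's method refines it to λ ≈ 61.4935. p(89) = -1887 and p(90) = 396 have opposite signs, so a root lies in (89, 90); Newton's method refines it to λ ≈ 89.8333. Check (Vieta): the three roots sum to 158, matching tr M = 158.
So the eigenvalues of A^T A are ≈ 6.6732, 61.4935, 89.8333 (all ≥ 0, as they must be for A^T A). The largest is λ_max ≈ 89.8333, hence ||A||_2 = sqrt(λ_max) ≈ 9.478.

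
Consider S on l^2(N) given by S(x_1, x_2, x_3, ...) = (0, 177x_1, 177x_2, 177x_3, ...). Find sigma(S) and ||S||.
sigma(S) = closed disk {z in C : |z| ≤ 177}; ||S|| = 177

Note S = 177·U where U is the unit right shift (U x)_k = x_{k-1} (with x_0 := 0); so ||S|| = 177||U|| and sigma(S) = 177·sigma(U). ||S x||^2 = sum_{k≥1} |177x_k|^2 = 31329||x||^2, so ||S|| = 177 and sigma(S) ⊂ {|z| ≤ 177}. For any |lambda| < 177, the equation (S - lambda I) x = 0 forces x_1 = 0, then 177x_k = lambda x_{k+1} ⇒ x = 0, so S has no eigenvalues. But (S - lambda I) is not surjective for |lambda| < 177: solving (S - lambda I) x = e_1 would require x_n proportional to (lambda/177)^(-n), which is not in l^2. So every |lambda| < 177 lies in the residual spectrum. The boundary |lambda| = 177 is in the approximate point spectrum (the spectrum is closed). Hence sigma(S) is the closed disk of radius 177.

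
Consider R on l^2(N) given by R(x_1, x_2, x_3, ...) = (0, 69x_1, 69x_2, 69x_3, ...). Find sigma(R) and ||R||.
sigma(R) = closed disk {z in C : |z| ≤ 69}; ||R|| = 69

Note R = 69·U where U is the unit right shift (U x)_k = x_{k-1} (with x_0 := 0); so ||R|| = 69||U|| and sigma(R) = 69·sigma(U). ||R x||^2 = sum_{k≥1} |69x_k|^2 = 4761||x||^2, so ||R|| = 69 and sigma(R) ⊂ {|z| ≤ 69}. For any |lambda| < 69, the equation (R - lambda I) x = 0 forces x_1 = 0, then 69x_k = lambda x_{k+1} ⇒ x = 0, so R has no eigenvalues. But (R - lambda I) is not surjective for |lambda| < 69: solving (R - lambda I) x = e_1 would require x_n proportional to (lambda/69)^(-n), which is not in l^2. So every |lambda| < 69 lies in the residual spectrum. The boundary |lambda| = 69 is in the approximate point spectrum (the spectrum is closed). Hence sigma(R) is the closed disk of radius 69.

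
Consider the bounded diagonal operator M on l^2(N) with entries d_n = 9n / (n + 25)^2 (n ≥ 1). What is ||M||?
||M|| = 9/100 (attained at n = 25)

For M diagonal, ||M|| = sup_n |d_n|. Treat f(x) = 9x / (x + 25)^2 for real x > 0. By the quotient rule, f'(x) = 9(25 - x)/(x + 25)^3, which is positive for x < 25 and negative for x > 25. So f has a unique maximum at x = 25, and since 25 is a positive integer, the supremum over n ≥ 1 is attained at n = 25: d_25 = 9·25/(25 + 25)^2 = 9·25/2500 = 9/100. Hence ||M|| = 9/100.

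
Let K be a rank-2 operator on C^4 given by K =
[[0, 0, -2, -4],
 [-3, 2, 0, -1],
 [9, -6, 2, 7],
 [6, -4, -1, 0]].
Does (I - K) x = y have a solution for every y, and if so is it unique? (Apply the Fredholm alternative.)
(I - K) is invertible (det(I - K) = 46 ≠ 0), so for every y in C^4 the equation (I - K) x = y has a unique solution.

K has rank 2 and factors as K = U V^T = u1 v1^T + u2 v2^T with u1 = (0, -1, 3, 2), v1 = (3, -2, 0, 1), u2 = (2, 0, -2, 1), v2 = (0, 0, -1, -2) (multiplying out reproduces the displayed K). The nonzero eigenvalues of U V^T coincide with those of the 2 x 2 matrix G = V^T U = [[v1·u1, v1·u2], [v2·u1, v2·u2]] = [[4, 7], [-7, 0]], and by the Sylvester determinant identity det(I_4 - U V^T) = det(I_2 - V^T U) = det([[-3, -7], [7, 1]]) = (-3)(1) - (-7)(7) = 46. (Direct check: I - K =
[[1, 0, 2, 4],
 [3, -1, 0, 1],
 [-9, 6, -1, -7],
 [-6, 4, 1, 1]]
has determinant 46.) The finite-dimensional Fredholm alternative says: either (I - K) is invertible, or ker(I - K) ≠ {0} and then range(I - K) = ker((I - K)^*)^⊥, with dim ker(I - K) = dim ker((I - K)^*). Since det(I - K) ≠ 0, 1 is not an eigenvalue of K and ker(I - K) = {0}, so we are in the first case: for every y there is a unique x = (I - K)^(-1) y. (Explicitly, by the Woodbury identity, (I - U V^T)^(-1) = I + U (I_2 - G)^(-1) V^T.)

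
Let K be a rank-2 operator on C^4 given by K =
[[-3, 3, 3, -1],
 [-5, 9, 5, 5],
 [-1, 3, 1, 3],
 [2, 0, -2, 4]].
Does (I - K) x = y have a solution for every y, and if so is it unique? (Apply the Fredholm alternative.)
(I - K) is invertible (det(I - K) = 8 ≠ 0), so for every y in C^4 the equation (I - K) x = y has a unique solution.

K has rank 2 and factors as K = U V^T = u1 v1^T + u2 v2^T with u1 = (-1, 1, 1, 2), v1 = (-1, 3, 1, 3), u2 = (-2, -2, 0, 2), v2 = (2, -3, -2, -1) (multiplying out reproduces the displayed K). The nonzero eigenvalues of U V^T coincide with those of the 2 x 2 matrix G = V^T U = [[v1·u1, v1·u2], [v2·u1, v2·u2]] = [[11, 2], [-9, 0]], and by the Sylvester determinant identity det(I_4 - U V^T) = det(I_2 - V^T U) = det([[-10, -2], [9, 1]]) = (-10)(1) - (-2)(9) = 8. (Direct check: I - K =
[[4, -3, -3, 1],
 [5, -8, -5, -5],
 [1, -3, 0, -3],
 [-2, 0, 2, -3]]
has determinant 8.) The finite-dimensional Fredholm alternative says: either (I - K) is invertible, or ker(I - K) ≠ {0} and then range(I - K) = ker((I - K)^*)^⊥, with dim ker(I - K) = dim ker((I - K)^*). Since det(I - K) ≠ 0, 1 is not an eigenvalue of K and ker(I - K) = {0}, so we are in the first case: for every y there is a unique x = (I - K)^(-1) y. (Explicitly, by the Woodbury identity, (I - U V^T)^(-1) = I + U (I_2 - G)^(-1) V^T.)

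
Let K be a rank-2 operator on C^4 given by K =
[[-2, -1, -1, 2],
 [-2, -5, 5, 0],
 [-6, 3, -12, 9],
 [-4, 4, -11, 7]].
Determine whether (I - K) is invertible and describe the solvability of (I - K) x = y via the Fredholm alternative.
(I - K) is invertible (det(I - K) = 58 ≠ 0), so for every y in C^4 the equation (I - K) x = y has a unique solution.

K has rank 2 and factors as K = U V^T = u1 v1^T + u2 v2^T with u1 = (1, 1, 3, 2), v1 = (-2, -1, -1, 2), u2 = (0, 2, -3, -3), v2 = (0, -2, 3, -1) (multiplying out reproduces the displayed K). The nonzero eigenvalues of U V^T coincide with those of the 2 x 2 matrix G = V^T U = [[v1·u1, v1·u2], [v2·u1, v2·u2]] = [[-2, -5], [5, -10]], and by the Sylvester determinant identity det(I_4 - U V^T) = det(I_2 - V^T U) = det([[3, 5], [-5, 11]]) = (3)(11) - (5)(-5) = 58. (Direct check: I - K =
[[3, 1, 1, -2],
 [2, 6, -5, 0],
 [6, -3, 13, -9],
 [4, -4, 11, -6]]
has determinant 58.) The finite-dimensional Fredholm alternative says: either (I - K) is invertible, or ker(I - K) ≠ {0} and then range(I - K) = ker((I - K)^*)^⊥, with dim ker(I - K) = dim ker((I - K)^*). Since det(I - K) ≠ 0, 1 is not an eigenvalue of K and ker(I - K) = {0}, so we are in the first case: for every y there is a unique x = (I - K)^(-1) y. (Explicitly, by the Woodbury identity, (I - U V^T)^(-1) = I + U (I_2 - G)^(-1) V^T.)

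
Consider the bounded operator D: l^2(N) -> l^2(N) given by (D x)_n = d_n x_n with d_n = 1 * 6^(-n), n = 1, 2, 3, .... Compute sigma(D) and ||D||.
sigma(D) = {1 * 6^(-n) : n ≥ 1} ∪ {0}; ||D|| = 1/6

A bounded diagonal operator on l^2 with diagonal entries d_n has spectrum equal to the closure of {d_n : n ≥ 1}: every d_n is an eigenvalue (with eigenvector e_n), so {d_n} ⊂ sigma(D); the spectrum is closed, so its closure is too; and for lambda not in the closure, (D - lambda I) has bounded inverse (the diagonal entries 1/(d_n - lambda) are bounded). For our sequence d_n = 1 * 6^(-n), n = 1, 2, 3, ...:
  - {d_n} = {1 * 6^(-n) : n ≥ 1}; the only limit point is 0
  - closure = {1 * 6^(-n) : n ≥ 1} ∪ {0}
For the norm: a diagonal operator has ||D|| = sup_n |d_n|. Here d_n = 1 * 6^(-n) is positive and decreasing, so sup_n |d_n| = d_1 = 1/6. So ||D|| = 1/6.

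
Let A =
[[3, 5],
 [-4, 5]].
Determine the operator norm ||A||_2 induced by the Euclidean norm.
||A||_2 = sqrt((75 + sqrt(725))/2) ≈ 7.1388 (= sqrt(largest eigenvalue of A^T A))

||A||_2 = sigma_max(A) = sqrt(lambda_max(A^T A)). Form the symmetric matrix M = A^T A =
[[25, -5],
 [-5, 50]].
Its characteristic polynomial (trace, determinant of M give the coefficients) is
  p(λ) = det(λ I - M) = λ^2 - 75λ + 1225.
For λ^2 - 75λ + 1225 the discriminant is 725. It is nonnegative but not a perfect square, so the roots are real and irrational: λ = (75 ± sqrt(725))/2 ≈ 50.9629, 24.0371.
So the eigenvalues of A^T A are ≈ 24.0371, 50.9629 (all ≥ 0, as they must be for A^T A). The largest is λ_max = (75 + sqrt(725))/2 ≈ 50.9629, hence ||A||_2 = sqrt(λ_max) = sqrt((75 + sqrt(725))/2) ≈ 7.1388.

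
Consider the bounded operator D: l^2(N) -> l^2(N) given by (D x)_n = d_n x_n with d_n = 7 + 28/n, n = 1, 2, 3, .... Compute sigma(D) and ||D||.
sigma(D) = {7 + 28/n : n ≥ 1} ∪ {7}; ||D|| = 35

A bounded diagonal operator on l^2 with diagonal entries d_n has spectrum equal to the closure of {d_n : n ≥ 1}: every d_n is an eigenvalue (with eigenvector e_n), so {d_n} ⊂ sigma(D); the spectrum is closed, so its closure is too; and for lambda not in the closure, (D - lambda I) has bounded inverse (the diagonal entries 1/(d_n - lambda) are bounded). For our sequence d_n = 7 + 28/n, n = 1, 2, 3, ...:
  - {d_n} = {7 + 28/n : n ≥ 1}; the only limit point is 7
  - closure = {7 + 28/n : n ≥ 1} ∪ {7}
For the norm: a diagonal operator has ||D|| = sup_n |d_n|. Here d_n = 7 + 28/n is positive and decreasing, so sup_n |d_n| = d_1 = 7 + 28 = 35. So ||D|| = 35.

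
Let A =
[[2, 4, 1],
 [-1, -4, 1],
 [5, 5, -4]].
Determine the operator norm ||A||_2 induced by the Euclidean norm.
||A||_2 ≈ 9.636 (= sqrt(largest eigenvalue of A^T A))

||A||_2 = sigma_max(A) = sqrt(lambda_max(A^T A)). Form the symmetric matrix M = A^T A =
[[30, 37, -19],
 [37, 57, -20],
 [-19, -20, 18]].
Its characteristic polynomial (trace, sum of principal 2x2 minors, determinant of M give the coefficients) is
  p(λ) = det(λ I - M) = λ^3 - 105λ^2 + 1146λ - 1681.
No integer candidate from the rational root theorem (±divisors of 1681) is a root, so the roots are irrational. The cubic discriminant is Δ = 4239847449 > 0, so there are three distinct real roots. p(1) = -639 and p(2) = 199 have opposite signs, so a root lies in (1, 2); Newton's method refines it to λ ≈ 1.7395. p(10) = 279 and p(11) = -449 have opposite signs, so a root lies in (10, 11); Newton's method refines it to λ ≈ 10.4077. p(92) = -6281 and p(93) = 1109 have opposite signs, so a root lies in (92, 93); Newton's method refines it to λ ≈ 92.8529. Check (Vieta): the three roots sum to 105, matching tr M = 105.
So the eigenvalues of A^T A are ≈ 1.7395, 10.4077, 92.8529 (all ≥ 0, as they must be for A^T A). The largest is λ_max ≈ 92.8529, hence ||A||_2 = sqrt(λ_max) ≈ 9.636.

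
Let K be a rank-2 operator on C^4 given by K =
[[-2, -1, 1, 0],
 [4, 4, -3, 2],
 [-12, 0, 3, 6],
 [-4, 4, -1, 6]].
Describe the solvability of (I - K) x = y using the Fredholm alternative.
(I - K) is invertible (det(I - K) = 32 ≠ 0), so for every y in C^4 the equation (I - K) x = y has a unique solution.

K has rank 2 and factors as K = U V^T = u1 v1^T + u2 v2^T with u1 = (0, 1, 3, 3), v1 = (-2, 1, 0, 2), u2 = (1, -3, 3, -1), v2 = (-2, -1, 1, 0) (multiplying out reproduces the displayed K). The nonzero eigenvalues of U V^T coincide with those of the 2 x 2 matrix G = V^T U = [[v1·u1, v1·u2], [v2·u1, v2·u2]] = [[7, -7], [2, 4]], and by the Sylvester determinant identity det(I_4 - U V^T) = det(I_2 - V^T U) = det([[-6, 7], [-2, -3]]) = (-6)(-3) - (7)(-2) = 32. (Direct check: I - K =
[[3, 1, -1, 0],
 [-4, -3, 3, -2],
 [12, 0, -2, -6],
 [4, -4, 1, -5]]
has determinant 32.) The finite-dimensional Fredholm alternative says: either (I - K) is invertible, or ker(I - K) ≠ {0} and then range(I - K) = ker((I - K)^*)^⊥, with dim ker(I - K) = dim ker((I - K)^*). Since det(I - K) ≠ 0, 1 is not an eigenvalue of K and ker(I - K) = {0}, so we are in the first case: for every y there is a unique x = (I - K)^(-1) y. (Explicitly, by the Woodbury identity, (I - U V^T)^(-1) = I + U (I_2 - G)^(-1) V^T.)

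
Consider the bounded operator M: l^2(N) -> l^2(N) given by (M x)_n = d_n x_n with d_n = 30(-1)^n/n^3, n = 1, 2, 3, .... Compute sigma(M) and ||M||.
sigma(M) = {30(-1)^n/n^3 : n ≥ 1} ∪ {0}; ||M|| = 30

A bounded diagonal operator on l^2 with diagonal entries d_n has spectrum equal to the closure of {d_n : n ≥ 1}: every d_n is an eigenvalue (with eigenvector e_n), so {d_n} ⊂ sigma(M); the spectrum is closed, so its closure is too; and for lambda not in the closure, (M - lambda I) has bounded inverse (the diagonal entries 1/(d_n - lambda) are bounded). For our sequence d_n = 30(-1)^n/n^3, n = 1, 2, 3, ...:
  - {d_n} = {30(-1)^n/n^3 : n ≥ 1}; the only limit point is 0
  - closure = {30(-1)^n/n^3 : n ≥ 1} ∪ {0}
For the norm: a diagonal operator has ||M|| = sup_n |d_n|. Here |d_n| = 30/n^3 is decreasing, so sup_n |d_n| = |d_1| = 30. So ||M|| = 30.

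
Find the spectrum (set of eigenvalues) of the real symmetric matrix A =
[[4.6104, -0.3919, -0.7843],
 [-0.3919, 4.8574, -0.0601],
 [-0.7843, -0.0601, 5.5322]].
sigma(A) ≈ {4, 5, 6}

A is real symmetric, so its spectrum consists of real eigenvalues. Expanding the characteristic polynomial of the displayed matrix gives
  det(λ I - A) = p(λ) = λ^3 + (-15)λ^2 + (74)λ + (-120).
Solving p(λ) = 0 yields eigenvalues ≈ 4, 5, 6. (A is shown rounded to 4 decimals, so these recover the underlying integer eigenvalues to within that precision.)
Verification: the trace of A = 15 equals the sum of eigenvalues 15, and det(A) ≈ 120.0000 matches the eigenvalue product 120.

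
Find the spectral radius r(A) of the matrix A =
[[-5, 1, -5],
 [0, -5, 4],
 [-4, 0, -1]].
r(A) ≈ 8.3627

The eigenvalues of A are the roots of its characteristic polynomial. With M = A (coefficients from the trace, the sum of principal 2x2 minors, and det A):
  p(λ) = det(λ I - M) = λ^3 + 11λ^2 + 15λ - 59.
No integer candidate from the rational root theorem (±divisors of 59) is a root, so the roots are irrational. The cubic discriminant is Δ = 58624 > 0, so there are three distinct real roots. p(-9) = -32 and p(-8) = 13 have opposite signs, so a root lies in (-9, -8); Newton's method refines it to λ ≈ -8.3627. p(-5) = 16 and p(-4) = -7 have opposite signs, so a root lies in (-5, -4); Newton's method refines it to λ ≈ -4.2841. p(1) = -32 and p(2) = 23 have opposite signs, so a root lies in (1, 2); Newton's method refines it to λ ≈ 1.6468. Check (Vieta): the three roots sum to -11, matching tr M = -11.
Thus the eigenvalues (to 4 decimals) are -8.3627 (modulus 8.3627); -4.2841 (modulus 4.2841); 1.6468 (modulus 1.6468). The spectral radius is the largest modulus: r(A) ≈ 8.3627. (Cross-check: r(A) ≤ ||A||_2 ≈ 8.9163; equality holds whenever A is normal, though it can also hold for some non-normal A.)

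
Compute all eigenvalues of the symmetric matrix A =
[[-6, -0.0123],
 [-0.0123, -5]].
sigma(A) ≈ {-6, -5}

A is real symmetric, so its spectrum consists of real eigenvalues. Expanding the characteristic polynomial of the displayed matrix gives
  det(λ I - A) = p(λ) = λ^2 + (11)λ + (30).
Solving p(λ) = 0 yields eigenvalues ≈ -6, -5. (A is shown rounded to 4 decimals, so these recover the underlying integer eigenvalues to within that precision.)
Verification: the trace of A = -11 equals the sum of eigenvalues -11, and det(A) ≈ 30.0000 matches the eigenvalue product 30.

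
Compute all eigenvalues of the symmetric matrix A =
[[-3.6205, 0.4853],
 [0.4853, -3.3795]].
sigma(A) ≈ {-4, -3}

A is real symmetric, so its spectrum consists of real eigenvalues. Expanding the characteristic polynomial of the displayed matrix gives
  det(λ I - A) = p(λ) = λ^2 + (7)λ + (12).
Solving p(λ) = 0 yields eigenvalues ≈ -4, -3. (A is shown rounded to 4 decimals, so these recover the underlying integer eigenvalues to within that precision.)
Verification: the trace of A = -7 equals the sum of eigenvalues -7, and det(A) ≈ 12.0000 matches the eigenvalue product 12.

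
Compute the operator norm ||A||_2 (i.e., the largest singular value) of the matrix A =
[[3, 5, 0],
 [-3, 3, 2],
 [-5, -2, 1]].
||A||_2 ≈ 7.5741 (= sqrt(largest eigenvalue of A^T A))

||A||_2 = sigma_max(A) = sqrt(lambda_max(A^T A)). Form the symmetric matrix M = A^T A =
[[43, 16, -11],
 [16, 38, 4],
 [-11, 4, 5]].
Its characteristic polynomial (trace, sum of principal 2x2 minors, determinant of M give the coefficients) is
  p(λ) = det(λ I - M) = λ^3 - 86λ^2 + 1646λ - 196.
No integer candidate from the rational root theorem (±divisors of 196) is a root, so the roots are irrational. The cubic discriminant is Δ = 2199669024 > 0, so there are three distinct real roots. p(0) = -196 and p(1) = 1365 have opposite signs, so a root lies in (0, 1); Newton's method refines it to λ ≈ 0.1198. p(28) = 420 and p(29) = -399 have opposite signs, so a root lies in (28, 29); Newton's method refines it to λ ≈ 28.513. p(57) = -595 and p(58) = 1080 have opposite signs, so a root lies in (57, 58); Newton's method refines it to λ ≈ 57.3672. Check (Vieta): the three roots sum to 86, matching tr M = 86.
So the eigenvalues of A^T A are ≈ 0.1198, 28.513, 57.3672 (all ≥ 0, as they must be for A^T A). The largest is λ_max ≈ 57.3672, hence ||A||_2 = sqrt(λ_max) ≈ 7.5741.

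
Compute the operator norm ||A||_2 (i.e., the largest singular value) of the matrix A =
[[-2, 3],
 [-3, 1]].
||A||_2 = sqrt((23 + sqrt(333))/2) ≈ 4.5414 (= sqrt(largest eigenvalue of A^T A))

||A||_2 = sigma_max(A) = sqrt(lambda_max(A^T A)). Form the symmetric matrix M = A^T A =
[[13, -9],
 [-9, 10]].
Its characteristic polynomial (trace, determinant of M give the coefficients) is
  p(λ) = det(λ I - M) = λ^2 - 23λ + 49.
For λ^2 - 23λ + 49 the discriminant is 333. It is nonnegative but not a perfect square, so the roots are real and irrational: λ = (23 ± sqrt(333))/2 ≈ 20.6241, 2.3759.
So the eigenvalues of A^T A are ≈ 2.3759, 20.6241 (all ≥ 0, as they must be for A^T A). The largest is λ_max = (23 + sqrt(333))/2 ≈ 20.6241, hence ||A||_2 = sqrt(λ_max) = sqrt((23 + sqrt(333))/2) ≈ 4.5414.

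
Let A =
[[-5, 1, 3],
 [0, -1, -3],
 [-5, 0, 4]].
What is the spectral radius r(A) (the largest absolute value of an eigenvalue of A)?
r(A) ≈ 2.7877

The eigenvalues of A are the roots of its characteristic polynomial. With M = A (coefficients from the trace, the sum of principal 2x2 minors, and det A):
  p(λ) = det(λ I - M) = λ^3 + 2λ^2 - 4λ - 20.
No integer candidate from the rational root theorem (±divisors of 20) is a root, so the roots are irrational. The cubic discriminant is Δ = -6960 < 0, so there is one real root and a complex-conjugate pair. p(2) = -12 and p(3) = 13 have opposite signs, so a root lies in (2, 3); Newton's method refines it to λ ≈ 2.5737. Dividing out (λ - (2.5737)) leaves approximately λ^2 + 4.5737λ + 7.771. For λ^2 + 4.5737λ + 7.771 the discriminant is -10.1658. It is negative, so the remaining roots are the complex-conjugate pair λ ≈ -2.2868 ± 1.5942i. Their product equals the constant term, so |λ|^2 ≈ 7.771 and |λ| ≈ 2.7877.
Thus the eigenvalues (to 4 decimals) are 2.5737 (modulus 2.5737); -2.2868 ± 1.5942i (modulus 2.7877). The spectral radius is the largest modulus: r(A) ≈ 2.7877. (Cross-check: r(A) ≤ ||A||_2 ≈ 8.8694; equality holds whenever A is normal, though it can also hold for some non-normal A.)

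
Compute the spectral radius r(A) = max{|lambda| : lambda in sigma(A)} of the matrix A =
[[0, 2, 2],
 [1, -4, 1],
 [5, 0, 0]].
r(A) ≈ 3.7784

The eigenvalues of A are the roots of its characteristic polynomial. With M = A (coefficients from the trace, the sum of principal 2x2 minors, and det A):
  p(λ) = det(λ I - M) = λ^3 + 4λ^2 - 12λ - 50.
No integer candidate from the rational root theorem (±divisors of 50) is a root, so the roots are irrational. The cubic discriminant is Δ = -2284 < 0, so there is one real root and a complex-conjugate pair. p(3) = -23 and p(4) = 30 have opposite signs, so a root lies in (3, 4); Newton's method refines it to λ ≈ 3.5024. Dividing out (λ - (3.5024)) leaves approximately λ^2 + 7.5024λ + 14.2761. For λ^2 + 7.5024λ + 14.2761 the discriminant is -0.8187. It is negative, so the remaining roots are the complex-conjugate pair λ ≈ -3.7512 ± 0.4524i. Their product equals the constant term, so |λ|^2 ≈ 14.2761 and |λ| ≈ 3.7784.
Thus the eigenvalues (to 4 decimals) are 3.5024 (modulus 3.5024); -3.7512 ± 0.4524i (modulus 3.7784). The spectral radius is the largest modulus: r(A) ≈ 3.7784. (Cross-check: r(A) ≤ ||A||_2 ≈ 5.2948; equality holds whenever A is normal, though it can also hold for some non-normal A.)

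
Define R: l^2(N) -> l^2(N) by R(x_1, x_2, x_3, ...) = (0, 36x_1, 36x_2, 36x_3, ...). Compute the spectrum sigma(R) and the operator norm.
sigma(R) = closed disk {z in C : |z| ≤ 36}; ||R|| = 36

Note R = 36·U where U is the unit right shift (U x)_k = x_{k-1} (with x_0 := 0); so ||R|| = 36||U|| and sigma(R) = 36·sigma(U). ||R x||^2 = sum_{k≥1} |36x_k|^2 = 1296||x||^2, so ||R|| = 36 and sigma(R) ⊂ {|z| ≤ 36}. For any |lambda| < 36, the equation (R - lambda I) x = 0 forces x_1 = 0, then 36x_k = lambda x_{k+1} ⇒ x = 0, so R has no eigenvalues. But (R - lambda I) is not surjective for |lambda| < 36: solving (R - lambda I) x = e_1 would require x_n proportional to (lambda/36)^(-n), which is not in l^2. So every |lambda| < 36 lies in the residual spectrum. The boundary |lambda| = 36 is in the approximate point spectrum (the spectrum is closed). Hence sigma(R) is the closed disk of radius 36.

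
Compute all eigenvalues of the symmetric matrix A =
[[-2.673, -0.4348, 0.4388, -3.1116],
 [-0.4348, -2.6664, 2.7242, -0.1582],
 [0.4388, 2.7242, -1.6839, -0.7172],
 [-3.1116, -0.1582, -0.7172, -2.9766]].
sigma(A) ≈ {-6, -5, 0, 1}

A is real symmetric, so its spectrum consists of real eigenvalues. Expanding the characteristic polynomial of the displayed matrix gives
  det(λ I - A) = p(λ) = λ^4 + (10)λ^3 + (19)λ^2 + (-30)λ + (0).
Solving p(λ) = 0 yields eigenvalues ≈ -6, -5, 0, 1. (A is shown rounded to 4 decimals, so these recover the underlying integer eigenvalues to within that precision.)
Verification: the trace of A = -10 equals the sum of eigenvalues -10, and det(A) ≈ -0.0006 matches the eigenvalue product 0.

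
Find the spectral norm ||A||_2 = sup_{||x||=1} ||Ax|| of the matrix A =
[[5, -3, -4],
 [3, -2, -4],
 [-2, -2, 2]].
||A||_2 ≈ 9.0258 (= sqrt(largest eigenvalue of A^T A))

||A||_2 = sigma_max(A) = sqrt(lambda_max(A^T A)). Form the symmetric matrix M = A^T A =
[[38, -17, -36],
 [-17, 17, 16],
 [-36, 16, 36]].
Its characteristic polynomial (trace, sum of principal 2x2 minors, determinant of M give the coefficients) is
  p(λ) = det(λ I - M) = λ^3 - 91λ^2 + 785λ - 676.
No integer candidate from the rational root theorem (±divisors of 676) is a root, so the roots are irrational. The cubic discriminant is Δ = 1987239469 > 0, so there are three distinct real roots. p(0) = -676 and p(1) = 19 have opposite signs, so a root lies in (0, 1); Newton's method refines it to λ ≈ 0.9688. p(8) = 292 and p(9) = -253 have opposite signs, so a root lies in (8, 9); Newton's method refines it to λ ≈ 8.5653. p(81) = -2701 and p(82) = 3178 have opposite signs, so a root lies in (81, 82); Newton's method refines it to λ ≈ 81.4659. Check (Vieta): the three roots sum to 91, matching tr M = 91.
So the eigenvalues of A^T A are ≈ 0.9688, 8.5653, 81.4659 (all ≥ 0, as they must be for A^T A). The largest is λ_max ≈ 81.4659, hence ||A||_2 = sqrt(λ_max) ≈ 9.0258.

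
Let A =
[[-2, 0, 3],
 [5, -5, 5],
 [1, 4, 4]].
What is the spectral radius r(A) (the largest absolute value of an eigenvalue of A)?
r(A) = (2 + sqrt(128))/2 ≈ 6.6569

The eigenvalues of A are the roots of its characteristic polynomial. With M = A (coefficients from the trace, the sum of principal 2x2 minors, and det A):
  p(λ) = det(λ I - M) = λ^3 + 3λ^2 - 41λ - 155.
By the rational root theorem any rational root is an integer divisor of 155. Testing λ = -5: p(-5) = -125 + 75 + 205 - 155 = 0, so λ = -5 is a root. Dividing out (λ + 5) leaves p(λ) = (λ + 5)(λ^2 - 2λ - 31). For λ^2 - 2λ - 31 the discriminant is 128. It is nonnegative but not a perfect square, so the roots are real and irrational: λ = (2 ± sqrt(128))/2 ≈ 6.6569, -4.6569.
Thus the eigenvalues (to 4 decimals) are 6.6569 (modulus 6.6569); -4.6569 (modulus 4.6569); -5 (modulus 5). The spectral radius is the largest modulus: r(A) = (2 + sqrt(128))/2 ≈ 6.6569. (Cross-check: r(A) ≤ ||A||_2 ≈ 8.7293; equality holds whenever A is normal, though it can also hold for some non-normal A.)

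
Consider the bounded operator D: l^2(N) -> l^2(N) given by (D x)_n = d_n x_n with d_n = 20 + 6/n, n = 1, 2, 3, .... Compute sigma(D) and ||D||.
sigma(D) = {20 + 6/n : n ≥ 1} ∪ {20}; ||D|| = 26

A bounded diagonal operator on l^2 with diagonal entries d_n has spectrum equal to the closure of {d_n : n ≥ 1}: every d_n is an eigenvalue (with eigenvector e_n), so {d_n} ⊂ sigma(D); the spectrum is closed, so its closure is too; and for lambda not in the closure, (D - lambda I) has bounded inverse (the diagonal entries 1/(d_n - lambda) are bounded). For our sequence d_n = 20 + 6/n, n = 1, 2, 3, ...:
  - {d_n} = {20 + 6/n : n ≥ 1}; the only limit point is 20
  - closure = {20 + 6/n : n ≥ 1} ∪ {20}
For the norm: a diagonal operator has ||D|| = sup_n |d_n|. Here d_n = 20 + 6/n is positive and decreasing, so sup_n |d_n| = d_1 = 20 + 6 = 26. So ||D|| = 26.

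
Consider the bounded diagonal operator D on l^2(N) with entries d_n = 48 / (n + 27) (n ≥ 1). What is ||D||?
||D|| = 12/7 (attained at n = 1)

For D diagonal, ||D|| = sup_n |d_n| = sup_n 48/(n + 27). This is positive and strictly decreasing in n, so the supremum is attained at n = 1: d_1 = 48/(1 + 27) = 12/7. Hence ||D|| = 12/7.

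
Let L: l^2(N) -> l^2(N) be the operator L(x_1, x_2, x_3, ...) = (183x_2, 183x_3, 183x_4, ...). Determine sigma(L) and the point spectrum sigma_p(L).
sigma(L) = closed disk {z in C : |z| ≤ 183}; sigma_p(L) = open disk {z in C : |z| < 183}

Note L = 183·V where V is the unit left shift (V x)_k = x_{k+1}; so sigma(L) = 183·sigma(V) and ||L|| = 183||V||. ||L x||^2 = 33489sum_{k≥2} |x_k|^2 ≤ 33489||x||^2, with equality on {x : x_1 = 0}, so ||L|| = 183. For any lambda with |lambda| < 183, set r = lambda/183 (|r| < 1); the vector x = (1, r, r^2, ...) is in l^2 and satisfies L x = 183(r, r^2, ...) = lambda x, so lambda is an eigenvalue. On the boundary |lambda| = 183 the geometric series diverges, so no l^2 eigenvector exists, but these lambda lie in the approximate point spectrum. Hence sigma(L) is the closed disk of radius 183 and sigma_p(L) is the open disk.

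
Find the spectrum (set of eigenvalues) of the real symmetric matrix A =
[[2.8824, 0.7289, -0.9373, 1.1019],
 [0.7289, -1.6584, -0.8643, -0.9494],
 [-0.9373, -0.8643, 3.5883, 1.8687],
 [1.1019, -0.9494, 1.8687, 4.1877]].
sigma(A) ≈ {-2, 1, 4, 6}

A is real symmetric, so its spectrum consists of real eigenvalues. Expanding the characteristic polynomial of the displayed matrix gives
  det(λ I - A) = p(λ) = λ^4 + (-9)λ^3 + (12)λ^2 + (44)λ + (-48).
Solving p(λ) = 0 yields eigenvalues ≈ -2, 1, 4, 6. (A is shown rounded to 4 decimals, so these recover the underlying integer eigenvalues to within that precision.)
Verification: the trace of A = 9 equals the sum of eigenvalues 9, and det(A) ≈ -48.0006 matches the eigenvalue product -48.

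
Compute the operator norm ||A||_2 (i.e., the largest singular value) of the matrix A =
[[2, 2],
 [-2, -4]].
||A||_2 = sqrt((28 + sqrt(720))/2) ≈ 5.2361 (= sqrt(largest eigenvalue of A^T A))

||A||_2 = sigma_max(A) = sqrt(lambda_max(A^T A)). Form the symmetric matrix M = A^T A =
[[8, 12],
 [12, 20]].
Its characteristic polynomial (trace, determinant of M give the coefficients) is
  p(λ) = det(λ I - M) = λ^2 - 28λ + 16.
For λ^2 - 28λ + 16 the discriminant is 720. It is nonnegative but not a perfect square, so the roots are real and irrational: λ = (28 ± sqrt(720))/2 ≈ 27.4164, 0.5836.
So the eigenvalues of A^T A are ≈ 0.5836, 27.4164 (all ≥ 0, as they must be for A^T A). The largest is λ_max = (28 + sqrt(720))/2 ≈ 27.4164, hence ||A||_2 = sqrt(λ_max) = sqrt((28 + sqrt(720))/2) ≈ 5.2361.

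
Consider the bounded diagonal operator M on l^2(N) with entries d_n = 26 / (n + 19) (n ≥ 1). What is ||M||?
||M|| = 13/10 (attained at n = 1)

For M diagonal, ||M|| = sup_n |d_n| = sup_n 26/(n + 19). This is positive and strictly decreasing in n, so the supremum is attained at n = 1: d_1 = 26/(1 + 19) = 13/10. Hence ||M|| = 13/10.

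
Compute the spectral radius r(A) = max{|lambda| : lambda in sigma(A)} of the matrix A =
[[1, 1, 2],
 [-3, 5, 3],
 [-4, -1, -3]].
r(A) ≈ 3.6857

The eigenvalues of A are the roots of its characteristic polynomial. With M = A (coefficients from the trace, the sum of principal 2x2 minors, and det A):
  p(λ) = det(λ I - M) = λ^3 - 3λ^2 + λ - 13.
No integer candidate from the rational root theorem (±divisors of 13) is a root, so the roots are irrational. The cubic discriminant is Δ = -5260 < 0, so there is one real root and a complex-conjugate pair. p(3) = -10 and p(4) = 7 have opposite signs, so a root lies in (3, 4); Newton's method refines it to λ ≈ 3.6857. Dividing out (λ - (3.6857)) leaves approximately λ^2 + 0.6857λ + 3.5272. For λ^2 + 0.6857λ + 3.5272 the discriminant is -13.6385. It is negative, so the remaining roots are the complex-conjugate pair λ ≈ -0.3428 ± 1.8465i. Their product equals the constant term, so |λ|^2 ≈ 3.5272 and |λ| ≈ 1.8781.
Thus the eigenvalues (to 4 decimals) are 3.6857 (modulus 3.6857); -0.3428 ± 1.8465i (modulus 1.8781). The spectral radius is the largest modulus: r(A) ≈ 3.6857. (Cross-check: r(A) ≤ ||A||_2 ≈ 6.7589; equality holds whenever A is normal, though it can also hold for some non-normal A.)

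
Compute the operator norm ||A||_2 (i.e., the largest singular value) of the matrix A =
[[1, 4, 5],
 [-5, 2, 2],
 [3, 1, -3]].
||A||_2 ≈ 7.7147 (= sqrt(largest eigenvalue of A^T A))

||A||_2 = sigma_max(A) = sqrt(lambda_max(A^T A)). Form the symmetric matrix M = A^T A =
[[35, -3, -14],
 [-3, 21, 21],
 [-14, 21, 38]].
Its characteristic polynomial (trace, sum of principal 2x2 minors, determinant of M give the coefficients) is
  p(λ) = det(λ I - M) = λ^3 - 94λ^2 + 2217λ - 9801.
No integer candidate from the rational root theorem (±divisors of 9801) is a root, so the roots are irrational. The cubic discriminant is Δ = 1452051153 > 0, so there are three distinct real roots. p(5) = -941 and p(6) = 333 have opposite signs, so a root lies in (5, 6); Newton's method refines it to λ ≈ 5.7266. p(28) = 531 and p(29) = -173 have opposite signs, so a root lies in (28, 29); Newton's method refines it to λ ≈ 28.7564. p(59) = -833 and p(60) = 819 have opposite signs, so a root lies in (59, 60); Newton's method refines it to λ ≈ 59.517. Check (Vieta): the three roots sum to 94, matching tr M = 94.
So the eigenvalues of A^T A are ≈ 5.7266, 28.7564, 59.517 (all ≥ 0, as they must be for A^T A). The largest is λ_max ≈ 59.517, hence ||A||_2 = sqrt(λ_max) ≈ 7.7147.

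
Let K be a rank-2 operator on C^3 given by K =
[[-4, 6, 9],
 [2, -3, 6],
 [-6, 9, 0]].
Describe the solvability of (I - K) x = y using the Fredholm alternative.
(I - K) is invertible (det(I - K) = 8 ≠ 0), so for every y in C^3 the equation (I - K) x = y has a unique solution.

K has rank 2 and factors as K = U V^T = u1 v1^T + u2 v2^T with u1 = (1, 3, -3), v1 = (0, 0, 3), u2 = (2, -1, 3), v2 = (-2, 3, 3) (multiplying out reproduces the displayed K). The nonzero eigenvalues of U V^T coincide with those of the 2 x 2 matrix G = V^T U = [[v1·u1, v1·u2], [v2·u1, v2·u2]] = [[-9, 9], [-2, 2]], and by the Sylvester determinant identity det(I_3 - U V^T) = det(I_2 - V^T U) = det([[10, -9], [2, -1]]) = (10)(-1) - (-9)(2) = 8. (Direct check: I - K =
[[5, -6, -9],
 [-2, 4, -6],
 [6, -9, 1]]
has determinant 8.) The finite-dimensional Fredholm alternative says: either (I - K) is invertible, or ker(I - K) ≠ {0} and then range(I - K) = ker((I - K)^*)^⊥, with dim ker(I - K) = dim ker((I - K)^*). Since det(I - K) ≠ 0, 1 is not an eigenvalue of K and ker(I - K) = {0}, so we are in the first case: for every y there is a unique x = (I - K)^(-1) y. (Explicitly, by the Woodbury identity, (I - U V^T)^(-1) = I + U (I_2 - G)^(-1) V^T.)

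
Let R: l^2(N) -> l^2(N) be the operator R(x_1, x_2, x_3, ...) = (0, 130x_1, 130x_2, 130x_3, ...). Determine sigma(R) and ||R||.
sigma(R) = closed disk {z in C : |z| ≤ 130}; ||R|| = 130

Note R = 130·U where U is the unit right shift (U x)_k = x_{k-1} (with x_0 := 0); so ||R|| = 130||U|| and sigma(R) = 130·sigma(U). ||R x||^2 = sum_{k≥1} |130x_k|^2 = 16900||x||^2, so ||R|| = 130 and sigma(R) ⊂ {|z| ≤ 130}. For any |lambda| < 130, the equation (R - lambda I) x = 0 forces x_1 = 0, then 130x_k = lambda x_{k+1} ⇒ x = 0, so R has no eigenvalues. But (R - lambda I) is not surjective for |lambda| < 130: solving (R - lambda I) x = e_1 would require x_n proportional to (lambda/130)^(-n), which is not in l^2. So every |lambda| < 130 lies in the residual spectrum. The boundary |lambda| = 130 is in the approximate point spectrum (the spectrum is closed). Hence sigma(R) is the closed disk of radius 130.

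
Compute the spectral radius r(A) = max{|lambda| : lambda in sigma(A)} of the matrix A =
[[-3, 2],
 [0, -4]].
r(A) = 4

The eigenvalues of A are the roots of its characteristic polynomial. With M = A (coefficients from the trace and determinant):
  p(λ) = det(λ I - M) = λ^2 + 7λ + 12.
For λ^2 + 7λ + 12 the discriminant is 1. It is a perfect square (1^2), so the roots are rational: λ = (-7 ± 1)/2 = -3, -4.
Thus the eigenvalues (to 4 decimals) are -3 (modulus 3); -4 (modulus 4). The spectral radius is the largest modulus: r(A) = 4. (Cross-check: r(A) ≤ ||A||_2 ≈ 4.7581; equality holds whenever A is normal, though it can also hold for some non-normal A.)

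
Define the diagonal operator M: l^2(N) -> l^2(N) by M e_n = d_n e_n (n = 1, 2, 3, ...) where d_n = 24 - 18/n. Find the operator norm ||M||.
||M|| = 24

For a diagonal operator on l^2 with entries d_n, ||M|| = sup_n |d_n|. Here d_1 = 6, d_2 = 15, ..., and d_n = 24 - 18/n increases monotonically toward 24. All terms lie in [6, 24), so |d_n| = d_n and the supremum is the limit 24, which is not attained by any individual d_n. Hence ||M|| = 24.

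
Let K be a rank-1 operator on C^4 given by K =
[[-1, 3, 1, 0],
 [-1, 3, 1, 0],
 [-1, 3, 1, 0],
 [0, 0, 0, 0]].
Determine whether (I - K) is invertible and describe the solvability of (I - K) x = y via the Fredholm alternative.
(I - K) is invertible (det(I - K) = -2 ≠ 0), so for every y in C^4 the equation (I - K) x = y has a unique solution.

K has rank 1, so it is an outer product K = u v^T: every row of K is a multiple of one row vector. Reading off the entries, u = (1, 1, 1, 0) and v = (-1, 3, 1, 0) (row i of K equals u_i·v^T). A rank-one matrix u v^T satisfies K u = u (v·u) and kills the (3)-dimensional subspace v^⊥, so its characteristic polynomial is lambda^3 (lambda - v·u) with v·u = tr K = 3. Hence the eigenvalues of I - K are 1 (multiplicity 3) and 1 - (3) = -2, so det(I - K) = -2. (Direct check: I - K =
[[2, -3, -1, 0],
 [1, -2, -1, 0],
 [1, -3, 0, 0],
 [0, 0, 0, 1]]
has determinant -2.) The finite-dimensional Fredholm alternative says: either (I - K) is invertible, or ker(I - K) ≠ {0} and then range(I - K) = ker((I - K)^*)^⊥, with dim ker(I - K) = dim ker((I - K)^*). Since det(I - K) ≠ 0, 1 is not an eigenvalue of K and ker(I - K) = {0}, so we are in the first case: for every y there is a unique x = (I - K)^(-1) y. Explicitly, by the Sherman–Morrison formula, (I - u v^T)^(-1) = I + u v^T/(1 - v·u), i.e. (I - K)^(-1) = I + K/(-2).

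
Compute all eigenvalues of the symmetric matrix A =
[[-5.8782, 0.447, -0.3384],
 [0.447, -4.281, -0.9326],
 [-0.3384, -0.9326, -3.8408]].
sigma(A) ≈ {-6, -5, -3}

A is real symmetric, so its spectrum consists of real eigenvalues. Expanding the characteristic polynomial of the displayed matrix gives
  det(λ I - A) = p(λ) = λ^3 + (14)λ^2 + (63)λ + (90).
Solving p(λ) = 0 yields eigenvalues ≈ -6, -5, -3. (A is shown rounded to 4 decimals, so these recover the underlying integer eigenvalues to within that precision.)
Verification: the trace of A = -14 equals the sum of eigenvalues -14, and det(A) ≈ -89.9998 matches the eigenvalue product -90.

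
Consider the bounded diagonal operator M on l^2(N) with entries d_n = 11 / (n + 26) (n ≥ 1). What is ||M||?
||M|| = 11/27 (attained at n = 1)

For M diagonal, ||M|| = sup_n |d_n| = sup_n 11/(n + 26). This is positive and strictly decreasing in n, so the supremum is attained at n = 1: d_1 = 11/(1 + 26) = 11/27. Hence ||M|| = 11/27.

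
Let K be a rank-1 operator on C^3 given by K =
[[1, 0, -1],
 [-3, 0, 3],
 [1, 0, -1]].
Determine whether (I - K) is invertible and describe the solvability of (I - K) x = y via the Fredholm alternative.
(I - K) is invertible (det(I - K) = 1 ≠ 0), so for every y in C^3 the equation (I - K) x = y has a unique solution.

K has rank 1, so it is an outer product K = u v^T: every row of K is a multiple of one row vector. Reading off the entries, u = (1, -3, 1) and v = (1, 0, -1) (row i of K equals u_i·v^T). A rank-one matrix u v^T satisfies K u = u (v·u) and kills the (2)-dimensional subspace v^⊥, so its characteristic polynomial is lambda^2 (lambda - v·u) with v·u = tr K = 0. Hence the eigenvalues of I - K are 1 (multiplicity 2) and 1 - (0) = 1, so det(I - K) = 1. (Direct check: I - K =
[[0, 0, 1],
 [3, 1, -3],
 [-1, 0, 2]]
has determinant 1.) The finite-dimensional Fredholm alternative says: either (I - K) is invertible, or ker(I - K) ≠ {0} and then range(I - K) = ker((I - K)^*)^⊥, with dim ker(I - K) = dim ker((I - K)^*). Since det(I - K) ≠ 0, 1 is not an eigenvalue of K and ker(I - K) = {0}, so we are in the first case: for every y there is a unique x = (I - K)^(-1) y. Explicitly, by the Sherman–Morrison formula, (I - u v^T)^(-1) = I + u v^T/(1 - v·u), i.e. (I - K)^(-1) = I + K.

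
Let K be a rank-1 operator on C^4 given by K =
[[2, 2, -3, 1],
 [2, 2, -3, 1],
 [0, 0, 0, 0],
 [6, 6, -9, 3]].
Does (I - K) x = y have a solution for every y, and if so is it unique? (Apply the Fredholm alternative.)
(I - K) is invertible (det(I - K) = -6 ≠ 0), so for every y in C^4 the equation (I - K) x = y has a unique solution.

K has rank 1, so it is an outer product K = u v^T: every row of K is a multiple of one row vector. Reading off the entries, u = (1, 1, 0, 3) and v = (2, 2, -3, 1) (row i of K equals u_i·v^T). A rank-one matrix u v^T satisfies K u = u (v·u) and kills the (3)-dimensional subspace v^⊥, so its characteristic polynomial is lambda^3 (lambda - v·u) with v·u = tr K = 7. Hence the eigenvalues of I - K are 1 (multiplicity 3) and 1 - (7) = -6, so det(I - K) = -6. (Direct check: I - K =
[[-1, -2, 3, -1],
 [-2, -1, 3, -1],
 [0, 0, 1, 0],
 [-6, -6, 9, -2]]
has determinant -6.) The finite-dimensional Fredholm alternative says: either (I - K) is invertible, or ker(I - K) ≠ {0} and then range(I - K) = ker((I - K)^*)^⊥, with dim ker(I - K) = dim ker((I - K)^*). Since det(I - K) ≠ 0, 1 is not an eigenvalue of K and ker(I - K) = {0}, so we are in the first case: for every y there is a unique x = (I - K)^(-1) y. Explicitly, by the Sherman–Morrison formula, (I - u v^T)^(-1) = I + u v^T/(1 - v·u), i.e. (I - K)^(-1) = I + K/(-6).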